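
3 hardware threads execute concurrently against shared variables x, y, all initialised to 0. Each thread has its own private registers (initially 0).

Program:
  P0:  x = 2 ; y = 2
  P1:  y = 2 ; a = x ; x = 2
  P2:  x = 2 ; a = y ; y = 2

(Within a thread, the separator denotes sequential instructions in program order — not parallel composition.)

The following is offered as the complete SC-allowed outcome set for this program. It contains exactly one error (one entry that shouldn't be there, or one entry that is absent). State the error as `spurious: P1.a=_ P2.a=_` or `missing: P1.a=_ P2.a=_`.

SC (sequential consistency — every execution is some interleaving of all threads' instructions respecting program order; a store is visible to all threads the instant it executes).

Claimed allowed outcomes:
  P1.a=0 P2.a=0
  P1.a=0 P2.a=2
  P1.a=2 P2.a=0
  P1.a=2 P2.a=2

outcome vector order: (P1.a,P2.a)
under SC → (0,2) (2,0) (2,2)
claimed∖SC = {(0,0)}

spurious: P1.a=0 P2.a=0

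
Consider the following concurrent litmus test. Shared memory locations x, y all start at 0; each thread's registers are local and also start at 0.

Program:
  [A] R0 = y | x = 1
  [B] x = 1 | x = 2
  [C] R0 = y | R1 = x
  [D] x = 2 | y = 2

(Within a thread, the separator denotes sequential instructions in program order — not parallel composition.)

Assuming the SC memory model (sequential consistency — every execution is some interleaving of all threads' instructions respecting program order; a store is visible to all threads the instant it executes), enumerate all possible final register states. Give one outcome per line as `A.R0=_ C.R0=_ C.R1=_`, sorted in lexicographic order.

outcome vector order: (A.R0,C.R0,C.R1)
|SC outcomes| = 10

A.R0=0 C.R0=0 C.R1=0
A.R0=0 C.R0=0 C.R1=1
A.R0=0 C.R0=0 C.R1=2
A.R0=0 C.R0=2 C.R1=1
A.R0=0 C.R0=2 C.R1=2
A.R0=2 C.R0=0 C.R1=0
A.R0=2 C.R0=0 C.R1=1
A.R0=2 C.R0=0 C.R1=2
A.R0=2 C.R0=2 C.R1=1
A.R0=2 C.R0=2 C.R1=2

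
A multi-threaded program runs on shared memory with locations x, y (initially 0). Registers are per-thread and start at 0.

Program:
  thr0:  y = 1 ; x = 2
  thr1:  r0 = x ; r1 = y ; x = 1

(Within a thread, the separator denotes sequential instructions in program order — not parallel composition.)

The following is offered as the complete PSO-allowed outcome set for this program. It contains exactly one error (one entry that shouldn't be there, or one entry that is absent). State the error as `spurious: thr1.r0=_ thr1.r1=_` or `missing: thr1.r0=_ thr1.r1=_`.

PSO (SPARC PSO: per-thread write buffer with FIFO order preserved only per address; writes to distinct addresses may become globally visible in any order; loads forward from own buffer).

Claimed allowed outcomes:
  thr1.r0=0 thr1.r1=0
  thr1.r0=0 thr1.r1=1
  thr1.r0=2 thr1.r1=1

missing: thr1.r0=2 thr1.r1=0

outcome vector order: (thr1.r0,thr1.r1)
under PSO → 0/0, 0/1, 2/0, 2/1
PSO∖claimed = {2/0}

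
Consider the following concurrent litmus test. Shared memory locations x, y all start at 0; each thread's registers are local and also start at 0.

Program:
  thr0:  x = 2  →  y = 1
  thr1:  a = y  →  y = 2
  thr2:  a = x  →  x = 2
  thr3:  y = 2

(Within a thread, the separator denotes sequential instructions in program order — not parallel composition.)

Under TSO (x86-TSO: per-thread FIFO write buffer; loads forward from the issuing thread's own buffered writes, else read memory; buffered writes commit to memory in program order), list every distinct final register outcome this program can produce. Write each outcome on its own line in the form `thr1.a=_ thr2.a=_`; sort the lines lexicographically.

outcome vector order: (thr1.a,thr2.a)
|TSO outcomes| = 6

thr1.a=0 thr2.a=0
thr1.a=0 thr2.a=2
thr1.a=1 thr2.a=0
thr1.a=1 thr2.a=2
thr1.a=2 thr2.a=0
thr1.a=2 thr2.a=2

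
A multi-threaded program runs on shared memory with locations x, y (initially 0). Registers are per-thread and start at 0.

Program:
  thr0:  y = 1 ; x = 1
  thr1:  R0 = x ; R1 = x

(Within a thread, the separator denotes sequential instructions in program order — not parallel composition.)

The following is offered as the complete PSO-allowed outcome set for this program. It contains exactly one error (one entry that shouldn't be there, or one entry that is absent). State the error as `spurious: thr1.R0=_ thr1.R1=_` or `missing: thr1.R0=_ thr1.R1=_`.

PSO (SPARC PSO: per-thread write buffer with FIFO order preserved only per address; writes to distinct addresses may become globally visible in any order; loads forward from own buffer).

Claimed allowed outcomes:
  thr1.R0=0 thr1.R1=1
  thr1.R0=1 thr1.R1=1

missing: thr1.R0=0 thr1.R1=0

outcome vector order: (thr1.R0,thr1.R1)
PSO: 3 outcomes — {0/0; 0/1; 1/1}
PSO∖claimed = {0/0}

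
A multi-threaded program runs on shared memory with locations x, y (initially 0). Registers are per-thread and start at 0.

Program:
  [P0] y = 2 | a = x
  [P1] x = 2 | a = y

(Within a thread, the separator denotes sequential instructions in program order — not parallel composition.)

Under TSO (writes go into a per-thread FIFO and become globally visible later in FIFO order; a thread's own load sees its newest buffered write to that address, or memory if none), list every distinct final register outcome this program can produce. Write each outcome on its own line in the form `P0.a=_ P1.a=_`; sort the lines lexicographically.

outcome vector order: (P0.a,P1.a)
|TSO outcomes| = 4

P0.a=0 P1.a=0
P0.a=0 P1.a=2
P0.a=2 P1.a=0
P0.a=2 P1.a=2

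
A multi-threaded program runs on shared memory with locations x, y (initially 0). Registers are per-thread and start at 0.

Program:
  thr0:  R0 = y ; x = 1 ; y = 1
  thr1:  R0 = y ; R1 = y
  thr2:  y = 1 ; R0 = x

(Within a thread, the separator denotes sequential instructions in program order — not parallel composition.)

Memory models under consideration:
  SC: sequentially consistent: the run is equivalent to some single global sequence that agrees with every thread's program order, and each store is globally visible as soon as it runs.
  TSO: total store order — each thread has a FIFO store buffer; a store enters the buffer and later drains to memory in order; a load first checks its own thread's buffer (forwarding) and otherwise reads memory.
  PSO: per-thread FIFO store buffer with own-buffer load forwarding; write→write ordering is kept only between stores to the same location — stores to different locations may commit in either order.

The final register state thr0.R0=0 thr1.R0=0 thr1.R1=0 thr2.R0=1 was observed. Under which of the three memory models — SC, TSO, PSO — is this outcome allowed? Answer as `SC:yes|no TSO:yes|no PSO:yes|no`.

outcome vector order: (thr0.R0,thr1.R0,thr1.R1,thr2.R0)
[SC] allowed = {(0,0,0,0), (0,0,0,1), (0,0,1,0), (0,0,1,1), (0,1,1,0), (0,1,1,1), (1,0,0,0), (1,0,0,1), (1,0,1,0), (1,0,1,1), (1,1,1,0), (1,1,1,1)}
[TSO] allowed = {(0,0,0,0), (0,0,0,1), (0,0,1,0), (0,0,1,1), (0,1,1,0), (0,1,1,1), (1,0,0,0), (1,0,0,1), (1,0,1,0), (1,0,1,1), (1,1,1,0), (1,1,1,1)}
[PSO] allowed = {(0,0,0,0), (0,0,0,1), (0,0,1,0), (0,0,1,1), (0,1,1,0), (0,1,1,1), (1,0,0,0), (1,0,0,1), (1,0,1,0), (1,0,1,1), (1,1,1,0), (1,1,1,1)}
target (0,0,0,1) ∈ {SC,TSO,PSO}

SC:yes TSO:yes PSO:yes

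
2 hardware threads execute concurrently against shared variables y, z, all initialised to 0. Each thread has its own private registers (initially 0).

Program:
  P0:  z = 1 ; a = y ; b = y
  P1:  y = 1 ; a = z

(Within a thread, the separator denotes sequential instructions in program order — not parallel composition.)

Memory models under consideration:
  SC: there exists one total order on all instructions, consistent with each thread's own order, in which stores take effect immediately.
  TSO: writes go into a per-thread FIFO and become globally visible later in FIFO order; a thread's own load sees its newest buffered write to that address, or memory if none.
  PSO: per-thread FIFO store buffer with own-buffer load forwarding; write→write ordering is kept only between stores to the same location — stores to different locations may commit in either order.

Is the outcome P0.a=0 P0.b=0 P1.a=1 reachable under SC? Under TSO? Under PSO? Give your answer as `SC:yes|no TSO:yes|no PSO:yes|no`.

SC:yes TSO:yes PSO:yes

outcome vector order: (P0.a,P0.b,P1.a)
[SC] allowed = {<0 0 1> <0 1 1> <1 1 0> <1 1 1>}
[TSO] allowed = {<0 0 0> <0 0 1> <0 1 0> <0 1 1> <1 1 0> <1 1 1>}
[PSO] allowed = {<0 0 0> <0 0 1> <0 1 0> <0 1 1> <1 1 0> <1 1 1>}
target <0 0 1> ∈ {SC,TSO,PSO}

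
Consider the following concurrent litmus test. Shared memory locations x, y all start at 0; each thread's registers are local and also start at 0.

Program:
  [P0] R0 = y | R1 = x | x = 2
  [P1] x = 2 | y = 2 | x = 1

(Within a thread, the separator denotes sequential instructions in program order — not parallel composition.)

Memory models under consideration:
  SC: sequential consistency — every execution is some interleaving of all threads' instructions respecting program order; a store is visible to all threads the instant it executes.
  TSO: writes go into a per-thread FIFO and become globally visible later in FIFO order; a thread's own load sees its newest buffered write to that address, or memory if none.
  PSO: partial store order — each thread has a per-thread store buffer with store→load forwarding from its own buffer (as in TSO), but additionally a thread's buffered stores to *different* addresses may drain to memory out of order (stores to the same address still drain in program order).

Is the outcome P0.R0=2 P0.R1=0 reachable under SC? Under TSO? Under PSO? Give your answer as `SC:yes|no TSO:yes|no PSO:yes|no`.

outcome vector order: (P0.R0,P0.R1)
[SC] allowed = {<0 0>, <0 1>, <0 2>, <2 1>, <2 2>}
[TSO] allowed = {<0 0>, <0 1>, <0 2>, <2 1>, <2 2>}
[PSO] allowed = {<0 0>, <0 1>, <0 2>, <2 0>, <2 1>, <2 2>}
target <2 0> ∈ {PSO}

SC:no TSO:no PSO:yes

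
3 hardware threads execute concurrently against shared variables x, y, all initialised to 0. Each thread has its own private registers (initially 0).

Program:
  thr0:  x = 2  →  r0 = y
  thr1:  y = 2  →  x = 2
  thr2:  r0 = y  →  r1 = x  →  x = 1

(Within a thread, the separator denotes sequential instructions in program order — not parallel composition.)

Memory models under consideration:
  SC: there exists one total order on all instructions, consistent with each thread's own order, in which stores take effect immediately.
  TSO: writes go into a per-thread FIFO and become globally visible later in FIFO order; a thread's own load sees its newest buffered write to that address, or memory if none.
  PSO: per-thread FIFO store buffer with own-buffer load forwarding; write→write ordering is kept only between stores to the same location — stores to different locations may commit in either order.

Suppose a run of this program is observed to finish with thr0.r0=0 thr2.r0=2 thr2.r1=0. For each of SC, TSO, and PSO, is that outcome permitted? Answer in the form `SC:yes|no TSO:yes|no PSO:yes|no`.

outcome vector order: (thr0.r0,thr2.r0,thr2.r1)
SC (7): (0,0,0) (0,0,2) (0,2,2) (2,0,0) (2,0,2) (2,2,0) (2,2,2)
TSO (8): (0,0,0) (0,0,2) (0,2,0) (0,2,2) (2,0,0) (2,0,2) (2,2,0) (2,2,2)
PSO (8): (0,0,0) (0,0,2) (0,2,0) (0,2,2) (2,0,0) (2,0,2) (2,2,0) (2,2,2)
target (0,2,0) ∈ {TSO,PSO}

SC:no TSO:yes PSO:yes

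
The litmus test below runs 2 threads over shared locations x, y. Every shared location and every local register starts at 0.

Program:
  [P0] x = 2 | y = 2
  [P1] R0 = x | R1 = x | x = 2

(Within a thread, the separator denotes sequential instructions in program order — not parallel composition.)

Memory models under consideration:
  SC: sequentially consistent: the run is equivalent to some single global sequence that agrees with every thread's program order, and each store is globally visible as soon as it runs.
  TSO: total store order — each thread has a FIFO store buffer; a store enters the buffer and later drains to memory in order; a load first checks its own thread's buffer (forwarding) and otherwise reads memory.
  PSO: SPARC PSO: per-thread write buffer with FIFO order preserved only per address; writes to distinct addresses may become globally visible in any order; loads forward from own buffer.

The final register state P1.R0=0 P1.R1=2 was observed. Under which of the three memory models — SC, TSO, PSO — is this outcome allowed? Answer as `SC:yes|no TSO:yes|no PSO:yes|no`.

outcome vector order: (P1.R0,P1.R1)
under SC → 0/0 0/2 2/2
under TSO → 0/0 0/2 2/2
under PSO → 0/0 0/2 2/2
target 0/2 ∈ {SC,TSO,PSO}

SC:yes TSO:yes PSO:yes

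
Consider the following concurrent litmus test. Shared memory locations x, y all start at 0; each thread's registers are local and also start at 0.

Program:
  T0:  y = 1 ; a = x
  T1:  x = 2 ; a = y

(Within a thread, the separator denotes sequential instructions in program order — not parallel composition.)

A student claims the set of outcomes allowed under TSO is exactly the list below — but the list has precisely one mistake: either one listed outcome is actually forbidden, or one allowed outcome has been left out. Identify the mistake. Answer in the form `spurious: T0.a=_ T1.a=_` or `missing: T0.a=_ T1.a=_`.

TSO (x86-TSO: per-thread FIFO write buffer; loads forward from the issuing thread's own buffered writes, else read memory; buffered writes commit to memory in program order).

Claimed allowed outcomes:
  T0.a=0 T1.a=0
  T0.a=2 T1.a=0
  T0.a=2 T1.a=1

outcome vector order: (T0.a,T1.a)
TSO: 4 outcomes — {00, 01, 20, 21}
TSO∖claimed = {01}

missing: T0.a=0 T1.a=1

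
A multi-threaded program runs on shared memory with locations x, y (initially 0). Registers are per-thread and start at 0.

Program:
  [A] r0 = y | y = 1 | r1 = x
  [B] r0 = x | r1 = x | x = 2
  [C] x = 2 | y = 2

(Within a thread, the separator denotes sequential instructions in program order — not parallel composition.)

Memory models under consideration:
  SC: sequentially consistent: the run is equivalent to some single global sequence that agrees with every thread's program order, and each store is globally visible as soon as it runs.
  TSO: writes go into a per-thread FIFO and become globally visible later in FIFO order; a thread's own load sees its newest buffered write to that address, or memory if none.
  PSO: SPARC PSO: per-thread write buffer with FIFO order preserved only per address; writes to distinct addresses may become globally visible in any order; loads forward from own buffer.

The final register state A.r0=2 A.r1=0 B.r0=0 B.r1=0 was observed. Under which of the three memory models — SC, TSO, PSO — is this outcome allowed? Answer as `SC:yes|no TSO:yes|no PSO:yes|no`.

SC:no TSO:no PSO:yes

outcome vector order: (A.r0,A.r1,B.r0,B.r1)
under SC → (0,0,0,0), (0,0,0,2), (0,0,2,2), (0,2,0,0), (0,2,0,2), (0,2,2,2), (2,2,0,0), (2,2,0,2), (2,2,2,2)
under TSO → (0,0,0,0), (0,0,0,2), (0,0,2,2), (0,2,0,0), (0,2,0,2), (0,2,2,2), (2,2,0,0), (2,2,0,2), (2,2,2,2)
under PSO → (0,0,0,0), (0,0,0,2), (0,0,2,2), (0,2,0,0), (0,2,0,2), (0,2,2,2), (2,0,0,0), (2,0,0,2), (2,0,2,2), (2,2,0,0), (2,2,0,2), (2,2,2,2)
target (2,0,0,0) ∈ {PSO}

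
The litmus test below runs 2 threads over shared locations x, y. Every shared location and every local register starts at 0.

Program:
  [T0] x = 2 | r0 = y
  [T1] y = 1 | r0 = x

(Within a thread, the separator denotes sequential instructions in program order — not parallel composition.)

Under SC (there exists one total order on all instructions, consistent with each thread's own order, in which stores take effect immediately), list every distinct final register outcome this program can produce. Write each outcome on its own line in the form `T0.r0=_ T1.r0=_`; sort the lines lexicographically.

outcome vector order: (T0.r0,T1.r0)
|SC outcomes| = 3

T0.r0=0 T1.r0=2
T0.r0=1 T1.r0=0
T0.r0=1 T1.r0=2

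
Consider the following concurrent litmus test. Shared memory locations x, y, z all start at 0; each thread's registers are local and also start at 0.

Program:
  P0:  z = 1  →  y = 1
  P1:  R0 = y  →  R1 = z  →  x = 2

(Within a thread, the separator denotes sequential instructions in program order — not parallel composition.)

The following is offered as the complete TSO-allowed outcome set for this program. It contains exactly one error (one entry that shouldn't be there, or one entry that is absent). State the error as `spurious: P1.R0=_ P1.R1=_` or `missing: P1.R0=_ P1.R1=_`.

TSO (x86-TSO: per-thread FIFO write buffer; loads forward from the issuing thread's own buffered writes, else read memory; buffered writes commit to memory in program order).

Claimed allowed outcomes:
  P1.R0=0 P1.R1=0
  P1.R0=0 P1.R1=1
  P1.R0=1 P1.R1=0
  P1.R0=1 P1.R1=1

outcome vector order: (P1.R0,P1.R1)
TSO (3): 00; 01; 11
claimed∖TSO = {10}

spurious: P1.R0=1 P1.R1=0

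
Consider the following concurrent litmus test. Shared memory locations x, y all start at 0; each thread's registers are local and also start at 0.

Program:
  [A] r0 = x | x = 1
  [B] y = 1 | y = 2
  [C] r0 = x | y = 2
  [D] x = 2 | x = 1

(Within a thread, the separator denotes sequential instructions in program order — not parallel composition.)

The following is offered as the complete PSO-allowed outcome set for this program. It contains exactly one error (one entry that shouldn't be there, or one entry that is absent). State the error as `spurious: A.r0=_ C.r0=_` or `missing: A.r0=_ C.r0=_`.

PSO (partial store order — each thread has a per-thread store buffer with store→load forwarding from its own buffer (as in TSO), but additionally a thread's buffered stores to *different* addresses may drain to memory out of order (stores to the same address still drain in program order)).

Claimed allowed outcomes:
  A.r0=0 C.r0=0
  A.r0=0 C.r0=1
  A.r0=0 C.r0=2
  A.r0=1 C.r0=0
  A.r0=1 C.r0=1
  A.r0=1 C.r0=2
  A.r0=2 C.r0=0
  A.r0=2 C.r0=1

missing: A.r0=2 C.r0=2

outcome vector order: (A.r0,C.r0)
PSO: 9 outcomes — {<0 0> <0 1> <0 2> <1 0> <1 1> <1 2> <2 0> <2 1> <2 2>}
PSO∖claimed = {<2 2>}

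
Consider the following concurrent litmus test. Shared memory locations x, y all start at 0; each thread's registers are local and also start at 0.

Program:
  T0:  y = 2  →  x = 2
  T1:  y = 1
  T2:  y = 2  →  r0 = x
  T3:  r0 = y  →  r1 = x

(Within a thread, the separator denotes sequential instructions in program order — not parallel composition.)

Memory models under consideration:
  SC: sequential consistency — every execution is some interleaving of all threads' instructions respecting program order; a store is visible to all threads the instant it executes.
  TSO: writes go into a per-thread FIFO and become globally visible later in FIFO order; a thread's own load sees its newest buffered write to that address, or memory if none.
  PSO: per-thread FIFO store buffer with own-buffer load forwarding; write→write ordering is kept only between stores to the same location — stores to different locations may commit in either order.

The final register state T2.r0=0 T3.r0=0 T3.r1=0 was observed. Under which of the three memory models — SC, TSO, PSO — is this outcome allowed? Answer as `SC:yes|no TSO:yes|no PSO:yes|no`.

outcome vector order: (T2.r0,T3.r0,T3.r1)
SC: 12 outcomes — {<0 0 0>, <0 0 2>, <0 1 0>, <0 1 2>, <0 2 0>, <0 2 2>, <2 0 0>, <2 0 2>, <2 1 0>, <2 1 2>, <2 2 0>, <2 2 2>}
TSO: 12 outcomes — {<0 0 0>, <0 0 2>, <0 1 0>, <0 1 2>, <0 2 0>, <0 2 2>, <2 0 0>, <2 0 2>, <2 1 0>, <2 1 2>, <2 2 0>, <2 2 2>}
PSO: 12 outcomes — {<0 0 0>, <0 0 2>, <0 1 0>, <0 1 2>, <0 2 0>, <0 2 2>, <2 0 0>, <2 0 2>, <2 1 0>, <2 1 2>, <2 2 0>, <2 2 2>}
target <0 0 0> ∈ {SC,TSO,PSO}

SC:yes TSO:yes PSO:yes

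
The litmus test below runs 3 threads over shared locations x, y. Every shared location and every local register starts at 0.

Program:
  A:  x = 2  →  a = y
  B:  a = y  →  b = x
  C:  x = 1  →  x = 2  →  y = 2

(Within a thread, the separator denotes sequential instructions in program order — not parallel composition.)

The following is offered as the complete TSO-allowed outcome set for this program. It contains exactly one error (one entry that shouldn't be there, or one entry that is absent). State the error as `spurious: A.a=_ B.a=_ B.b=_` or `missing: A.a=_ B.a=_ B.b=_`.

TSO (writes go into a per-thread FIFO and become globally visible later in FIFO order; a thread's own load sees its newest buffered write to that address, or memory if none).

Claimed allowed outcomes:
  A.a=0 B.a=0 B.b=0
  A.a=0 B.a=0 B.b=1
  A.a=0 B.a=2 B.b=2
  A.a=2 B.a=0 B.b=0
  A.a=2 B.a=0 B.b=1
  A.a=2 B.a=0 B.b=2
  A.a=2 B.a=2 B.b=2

missing: A.a=0 B.a=0 B.b=2

outcome vector order: (A.a,B.a,B.b)
TSO: 8 outcomes — {<0 0 0> <0 0 1> <0 0 2> <0 2 2> <2 0 0> <2 0 1> <2 0 2> <2 2 2>}
TSO∖claimed = {<0 0 2>}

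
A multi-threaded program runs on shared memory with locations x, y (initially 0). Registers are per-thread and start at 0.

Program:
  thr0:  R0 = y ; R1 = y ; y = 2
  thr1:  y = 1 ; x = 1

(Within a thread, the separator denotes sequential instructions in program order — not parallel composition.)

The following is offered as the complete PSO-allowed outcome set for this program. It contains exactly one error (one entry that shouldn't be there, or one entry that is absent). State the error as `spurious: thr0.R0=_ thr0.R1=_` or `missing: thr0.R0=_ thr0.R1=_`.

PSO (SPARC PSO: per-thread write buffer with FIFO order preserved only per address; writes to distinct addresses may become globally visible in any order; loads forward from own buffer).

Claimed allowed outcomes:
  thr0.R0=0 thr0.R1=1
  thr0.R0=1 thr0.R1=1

outcome vector order: (thr0.R0,thr0.R1)
PSO: 3 outcomes — {<0 0>, <0 1>, <1 1>}
PSO∖claimed = {<0 0>}

missing: thr0.R0=0 thr0.R1=0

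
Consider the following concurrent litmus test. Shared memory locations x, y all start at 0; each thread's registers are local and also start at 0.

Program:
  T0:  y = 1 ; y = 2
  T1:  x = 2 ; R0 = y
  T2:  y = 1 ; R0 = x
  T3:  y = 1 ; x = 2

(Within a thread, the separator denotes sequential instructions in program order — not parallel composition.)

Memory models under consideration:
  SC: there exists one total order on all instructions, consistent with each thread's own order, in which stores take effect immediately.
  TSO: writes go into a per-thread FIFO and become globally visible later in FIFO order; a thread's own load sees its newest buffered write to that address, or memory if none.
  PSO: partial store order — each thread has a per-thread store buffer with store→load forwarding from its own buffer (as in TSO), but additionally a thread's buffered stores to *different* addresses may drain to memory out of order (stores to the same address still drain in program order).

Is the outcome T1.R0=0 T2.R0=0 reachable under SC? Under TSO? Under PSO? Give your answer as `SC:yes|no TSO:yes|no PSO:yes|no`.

outcome vector order: (T1.R0,T2.R0)
SC (5): 0/2, 1/0, 1/2, 2/0, 2/2
TSO (6): 0/0, 0/2, 1/0, 1/2, 2/0, 2/2
PSO (6): 0/0, 0/2, 1/0, 1/2, 2/0, 2/2
target 0/0 ∈ {TSO,PSO}

SC:no TSO:yes PSO:yes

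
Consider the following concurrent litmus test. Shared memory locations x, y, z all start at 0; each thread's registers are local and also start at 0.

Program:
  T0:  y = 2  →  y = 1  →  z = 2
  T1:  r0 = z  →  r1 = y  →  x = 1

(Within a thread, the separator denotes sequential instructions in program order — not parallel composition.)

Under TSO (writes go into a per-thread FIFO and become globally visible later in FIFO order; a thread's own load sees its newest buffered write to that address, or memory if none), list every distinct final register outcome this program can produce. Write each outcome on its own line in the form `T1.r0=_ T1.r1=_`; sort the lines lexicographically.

outcome vector order: (T1.r0,T1.r1)
|TSO outcomes| = 4

T1.r0=0 T1.r1=0
T1.r0=0 T1.r1=1
T1.r0=0 T1.r1=2
T1.r0=2 T1.r1=1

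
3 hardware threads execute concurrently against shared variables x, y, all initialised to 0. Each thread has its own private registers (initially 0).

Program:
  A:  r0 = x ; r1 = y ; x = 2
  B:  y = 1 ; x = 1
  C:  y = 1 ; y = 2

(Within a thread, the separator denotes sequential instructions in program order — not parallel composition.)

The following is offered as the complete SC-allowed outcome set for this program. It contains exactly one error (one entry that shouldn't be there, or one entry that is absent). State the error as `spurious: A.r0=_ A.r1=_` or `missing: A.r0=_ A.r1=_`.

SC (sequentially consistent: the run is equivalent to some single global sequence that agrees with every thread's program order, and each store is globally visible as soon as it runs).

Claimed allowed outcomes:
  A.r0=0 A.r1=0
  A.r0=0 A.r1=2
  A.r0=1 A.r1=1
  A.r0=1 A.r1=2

missing: A.r0=0 A.r1=1

outcome vector order: (A.r0,A.r1)
[SC] allowed = {0/0, 0/1, 0/2, 1/1, 1/2}
SC∖claimed = {0/1}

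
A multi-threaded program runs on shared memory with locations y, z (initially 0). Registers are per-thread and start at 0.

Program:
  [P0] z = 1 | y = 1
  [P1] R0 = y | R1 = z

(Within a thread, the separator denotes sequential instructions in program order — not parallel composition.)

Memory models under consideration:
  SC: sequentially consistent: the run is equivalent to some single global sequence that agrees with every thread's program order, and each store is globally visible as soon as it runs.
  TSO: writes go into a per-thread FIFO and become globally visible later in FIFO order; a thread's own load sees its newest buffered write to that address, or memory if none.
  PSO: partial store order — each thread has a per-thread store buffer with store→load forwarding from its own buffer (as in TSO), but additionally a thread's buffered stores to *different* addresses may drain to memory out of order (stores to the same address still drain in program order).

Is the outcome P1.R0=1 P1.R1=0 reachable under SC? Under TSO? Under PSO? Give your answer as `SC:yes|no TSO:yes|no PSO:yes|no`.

outcome vector order: (P1.R0,P1.R1)
SC (3): (0,0), (0,1), (1,1)
TSO (3): (0,0), (0,1), (1,1)
PSO (4): (0,0), (0,1), (1,0), (1,1)
target (1,0) ∈ {PSO}

SC:no TSO:no PSO:yes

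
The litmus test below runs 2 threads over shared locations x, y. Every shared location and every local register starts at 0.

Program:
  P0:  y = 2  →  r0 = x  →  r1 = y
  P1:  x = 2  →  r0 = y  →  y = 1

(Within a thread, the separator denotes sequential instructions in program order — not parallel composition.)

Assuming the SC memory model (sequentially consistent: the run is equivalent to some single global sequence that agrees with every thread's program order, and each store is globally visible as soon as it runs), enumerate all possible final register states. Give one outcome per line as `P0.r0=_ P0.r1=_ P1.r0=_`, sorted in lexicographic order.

outcome vector order: (P0.r0,P0.r1,P1.r0)
|SC outcomes| = 6

P0.r0=0 P0.r1=1 P1.r0=2
P0.r0=0 P0.r1=2 P1.r0=2
P0.r0=2 P0.r1=1 P1.r0=0
P0.r0=2 P0.r1=1 P1.r0=2
P0.r0=2 P0.r1=2 P1.r0=0
P0.r0=2 P0.r1=2 P1.r0=2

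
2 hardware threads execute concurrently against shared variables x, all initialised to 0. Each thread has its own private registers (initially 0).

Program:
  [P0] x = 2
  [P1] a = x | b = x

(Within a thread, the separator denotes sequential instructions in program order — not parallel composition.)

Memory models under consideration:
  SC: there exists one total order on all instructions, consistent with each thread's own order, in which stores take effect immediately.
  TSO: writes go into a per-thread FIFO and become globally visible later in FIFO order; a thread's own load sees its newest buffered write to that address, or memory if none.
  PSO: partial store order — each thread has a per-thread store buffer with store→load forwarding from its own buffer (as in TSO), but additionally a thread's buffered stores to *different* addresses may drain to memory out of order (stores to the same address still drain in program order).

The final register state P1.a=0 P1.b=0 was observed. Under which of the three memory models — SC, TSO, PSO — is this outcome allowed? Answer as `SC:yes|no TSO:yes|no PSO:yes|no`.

outcome vector order: (P1.a,P1.b)
[SC] allowed = {0/0 0/2 2/2}
[TSO] allowed = {0/0 0/2 2/2}
[PSO] allowed = {0/0 0/2 2/2}
target 0/0 ∈ {SC,TSO,PSO}

SC:yes TSO:yes PSO:yes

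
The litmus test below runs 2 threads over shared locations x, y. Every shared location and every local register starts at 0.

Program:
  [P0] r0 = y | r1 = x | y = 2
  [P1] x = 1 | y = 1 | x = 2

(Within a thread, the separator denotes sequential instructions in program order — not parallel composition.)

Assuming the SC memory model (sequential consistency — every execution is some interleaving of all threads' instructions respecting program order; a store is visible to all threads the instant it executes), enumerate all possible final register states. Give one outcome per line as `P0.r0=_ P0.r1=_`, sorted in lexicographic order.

P0.r0=0 P0.r1=0
P0.r0=0 P0.r1=1
P0.r0=0 P0.r1=2
P0.r0=1 P0.r1=1
P0.r0=1 P0.r1=2

outcome vector order: (P0.r0,P0.r1)
|SC outcomes| = 5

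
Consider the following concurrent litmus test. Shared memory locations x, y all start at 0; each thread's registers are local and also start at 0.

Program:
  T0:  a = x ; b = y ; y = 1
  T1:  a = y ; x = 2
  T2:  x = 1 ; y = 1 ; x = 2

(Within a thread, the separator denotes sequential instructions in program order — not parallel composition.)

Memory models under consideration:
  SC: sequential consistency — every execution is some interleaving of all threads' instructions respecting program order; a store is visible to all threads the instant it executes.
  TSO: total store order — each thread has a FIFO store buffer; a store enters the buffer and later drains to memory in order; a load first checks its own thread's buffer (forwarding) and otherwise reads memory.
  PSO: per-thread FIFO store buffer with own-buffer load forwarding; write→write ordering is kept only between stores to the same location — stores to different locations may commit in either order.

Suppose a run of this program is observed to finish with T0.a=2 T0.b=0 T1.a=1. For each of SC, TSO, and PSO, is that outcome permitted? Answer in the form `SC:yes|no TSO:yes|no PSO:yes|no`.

outcome vector order: (T0.a,T0.b,T1.a)
SC: 11 outcomes — {<0 0 0>, <0 0 1>, <0 1 0>, <0 1 1>, <1 0 0>, <1 0 1>, <1 1 0>, <1 1 1>, <2 0 0>, <2 1 0>, <2 1 1>}
TSO: 11 outcomes — {<0 0 0>, <0 0 1>, <0 1 0>, <0 1 1>, <1 0 0>, <1 0 1>, <1 1 0>, <1 1 1>, <2 0 0>, <2 1 0>, <2 1 1>}
PSO: 12 outcomes — {<0 0 0>, <0 0 1>, <0 1 0>, <0 1 1>, <1 0 0>, <1 0 1>, <1 1 0>, <1 1 1>, <2 0 0>, <2 0 1>, <2 1 0>, <2 1 1>}
target <2 0 1> ∈ {PSO}

SC:no TSO:no PSO:yes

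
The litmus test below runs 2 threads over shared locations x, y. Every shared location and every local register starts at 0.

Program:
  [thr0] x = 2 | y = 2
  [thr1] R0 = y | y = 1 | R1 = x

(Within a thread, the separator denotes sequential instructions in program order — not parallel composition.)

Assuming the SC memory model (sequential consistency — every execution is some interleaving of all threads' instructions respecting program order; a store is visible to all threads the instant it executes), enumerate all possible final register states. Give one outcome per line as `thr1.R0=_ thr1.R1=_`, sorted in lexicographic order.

outcome vector order: (thr1.R0,thr1.R1)
|SC outcomes| = 3

thr1.R0=0 thr1.R1=0
thr1.R0=0 thr1.R1=2
thr1.R0=2 thr1.R1=2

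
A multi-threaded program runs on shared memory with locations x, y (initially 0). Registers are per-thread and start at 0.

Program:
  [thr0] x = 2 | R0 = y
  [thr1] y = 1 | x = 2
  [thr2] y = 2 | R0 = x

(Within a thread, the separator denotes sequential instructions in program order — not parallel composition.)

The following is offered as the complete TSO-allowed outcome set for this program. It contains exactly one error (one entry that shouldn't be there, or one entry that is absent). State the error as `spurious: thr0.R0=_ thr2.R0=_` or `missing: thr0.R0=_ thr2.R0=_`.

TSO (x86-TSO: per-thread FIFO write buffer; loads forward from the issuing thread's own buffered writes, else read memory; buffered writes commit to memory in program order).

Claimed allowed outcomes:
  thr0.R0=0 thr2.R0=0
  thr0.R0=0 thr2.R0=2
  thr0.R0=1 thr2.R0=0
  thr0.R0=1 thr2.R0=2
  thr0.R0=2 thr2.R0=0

missing: thr0.R0=2 thr2.R0=2

outcome vector order: (thr0.R0,thr2.R0)
TSO: 6 outcomes — {0/0; 0/2; 1/0; 1/2; 2/0; 2/2}
TSO∖claimed = {2/2}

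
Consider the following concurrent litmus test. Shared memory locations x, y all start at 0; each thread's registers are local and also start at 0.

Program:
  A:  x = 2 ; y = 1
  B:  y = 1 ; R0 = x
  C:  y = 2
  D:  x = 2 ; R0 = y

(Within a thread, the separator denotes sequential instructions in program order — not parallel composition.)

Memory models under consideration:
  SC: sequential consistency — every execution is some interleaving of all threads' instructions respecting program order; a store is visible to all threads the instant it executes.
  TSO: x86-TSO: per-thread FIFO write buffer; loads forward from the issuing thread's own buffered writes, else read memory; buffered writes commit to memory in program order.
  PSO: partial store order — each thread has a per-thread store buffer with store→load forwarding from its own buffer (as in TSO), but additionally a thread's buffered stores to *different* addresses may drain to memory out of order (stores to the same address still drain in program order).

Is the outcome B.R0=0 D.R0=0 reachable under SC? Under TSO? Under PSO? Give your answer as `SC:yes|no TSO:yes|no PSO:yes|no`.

outcome vector order: (B.R0,D.R0)
under SC → <0 1> <0 2> <2 0> <2 1> <2 2>
under TSO → <0 0> <0 1> <0 2> <2 0> <2 1> <2 2>
under PSO → <0 0> <0 1> <0 2> <2 0> <2 1> <2 2>
target <0 0> ∈ {TSO,PSO}

SC:no TSO:yes PSO:yes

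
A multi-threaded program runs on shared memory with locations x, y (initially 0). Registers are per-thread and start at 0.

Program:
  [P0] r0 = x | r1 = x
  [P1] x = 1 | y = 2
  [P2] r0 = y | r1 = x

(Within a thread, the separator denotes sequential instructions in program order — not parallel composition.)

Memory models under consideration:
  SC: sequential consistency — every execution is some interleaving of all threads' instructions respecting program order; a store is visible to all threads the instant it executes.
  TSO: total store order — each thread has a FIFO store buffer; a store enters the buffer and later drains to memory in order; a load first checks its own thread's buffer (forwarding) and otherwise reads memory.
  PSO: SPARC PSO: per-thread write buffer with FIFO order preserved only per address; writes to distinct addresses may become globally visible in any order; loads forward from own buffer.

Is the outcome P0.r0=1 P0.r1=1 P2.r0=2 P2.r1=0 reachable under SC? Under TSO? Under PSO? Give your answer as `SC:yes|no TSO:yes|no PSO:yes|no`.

outcome vector order: (P0.r0,P0.r1,P2.r0,P2.r1)
SC: 9 outcomes — {0/0/0/0, 0/0/0/1, 0/0/2/1, 0/1/0/0, 0/1/0/1, 0/1/2/1, 1/1/0/0, 1/1/0/1, 1/1/2/1}
TSO: 9 outcomes — {0/0/0/0, 0/0/0/1, 0/0/2/1, 0/1/0/0, 0/1/0/1, 0/1/2/1, 1/1/0/0, 1/1/0/1, 1/1/2/1}
PSO: 12 outcomes — {0/0/0/0, 0/0/0/1, 0/0/2/0, 0/0/2/1, 0/1/0/0, 0/1/0/1, 0/1/2/0, 0/1/2/1, 1/1/0/0, 1/1/0/1, 1/1/2/0, 1/1/2/1}
target 1/1/2/0 ∈ {PSO}

SC:no TSO:no PSO:yes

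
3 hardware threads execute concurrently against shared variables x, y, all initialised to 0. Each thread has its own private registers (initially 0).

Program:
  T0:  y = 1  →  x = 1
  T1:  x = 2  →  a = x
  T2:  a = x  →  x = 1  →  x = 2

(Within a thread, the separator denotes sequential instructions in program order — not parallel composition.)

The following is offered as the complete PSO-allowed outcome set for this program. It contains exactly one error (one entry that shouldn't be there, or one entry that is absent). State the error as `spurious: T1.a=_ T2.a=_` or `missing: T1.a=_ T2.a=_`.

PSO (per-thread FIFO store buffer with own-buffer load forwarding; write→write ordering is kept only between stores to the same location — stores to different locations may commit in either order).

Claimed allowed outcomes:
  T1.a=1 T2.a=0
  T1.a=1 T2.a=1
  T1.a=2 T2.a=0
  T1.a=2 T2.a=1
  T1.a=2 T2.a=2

outcome vector order: (T1.a,T2.a)
[PSO] allowed = {1/0 1/1 1/2 2/0 2/1 2/2}
PSO∖claimed = {1/2}

missing: T1.a=1 T2.a=2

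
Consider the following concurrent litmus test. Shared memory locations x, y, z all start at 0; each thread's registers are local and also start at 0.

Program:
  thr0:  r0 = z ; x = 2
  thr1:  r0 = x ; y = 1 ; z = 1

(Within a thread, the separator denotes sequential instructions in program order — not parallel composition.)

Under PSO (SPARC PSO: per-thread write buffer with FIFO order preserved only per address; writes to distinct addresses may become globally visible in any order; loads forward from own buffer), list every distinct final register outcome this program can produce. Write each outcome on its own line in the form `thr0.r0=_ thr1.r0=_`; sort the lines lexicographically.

outcome vector order: (thr0.r0,thr1.r0)
|PSO outcomes| = 3

thr0.r0=0 thr1.r0=0
thr0.r0=0 thr1.r0=2
thr0.r0=1 thr1.r0=0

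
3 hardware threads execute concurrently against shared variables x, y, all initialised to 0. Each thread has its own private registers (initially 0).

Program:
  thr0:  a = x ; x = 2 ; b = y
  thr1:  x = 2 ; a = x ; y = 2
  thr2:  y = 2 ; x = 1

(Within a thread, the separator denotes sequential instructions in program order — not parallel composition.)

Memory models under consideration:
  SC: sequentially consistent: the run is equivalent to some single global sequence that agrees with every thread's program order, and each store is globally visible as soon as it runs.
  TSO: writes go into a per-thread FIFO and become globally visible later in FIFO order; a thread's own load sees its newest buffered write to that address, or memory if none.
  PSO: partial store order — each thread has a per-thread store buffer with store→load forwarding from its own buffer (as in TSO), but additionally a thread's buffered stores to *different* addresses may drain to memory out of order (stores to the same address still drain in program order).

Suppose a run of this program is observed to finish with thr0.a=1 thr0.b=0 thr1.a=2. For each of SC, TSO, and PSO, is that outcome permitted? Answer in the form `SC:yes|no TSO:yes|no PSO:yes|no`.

outcome vector order: (thr0.a,thr0.b,thr1.a)
SC (10): 0/0/1, 0/0/2, 0/2/1, 0/2/2, 1/2/1, 1/2/2, 2/0/1, 2/0/2, 2/2/1, 2/2/2
TSO (10): 0/0/1, 0/0/2, 0/2/1, 0/2/2, 1/2/1, 1/2/2, 2/0/1, 2/0/2, 2/2/1, 2/2/2
PSO (12): 0/0/1, 0/0/2, 0/2/1, 0/2/2, 1/0/1, 1/0/2, 1/2/1, 1/2/2, 2/0/1, 2/0/2, 2/2/1, 2/2/2
target 1/0/2 ∈ {PSO}

SC:no TSO:no PSO:yes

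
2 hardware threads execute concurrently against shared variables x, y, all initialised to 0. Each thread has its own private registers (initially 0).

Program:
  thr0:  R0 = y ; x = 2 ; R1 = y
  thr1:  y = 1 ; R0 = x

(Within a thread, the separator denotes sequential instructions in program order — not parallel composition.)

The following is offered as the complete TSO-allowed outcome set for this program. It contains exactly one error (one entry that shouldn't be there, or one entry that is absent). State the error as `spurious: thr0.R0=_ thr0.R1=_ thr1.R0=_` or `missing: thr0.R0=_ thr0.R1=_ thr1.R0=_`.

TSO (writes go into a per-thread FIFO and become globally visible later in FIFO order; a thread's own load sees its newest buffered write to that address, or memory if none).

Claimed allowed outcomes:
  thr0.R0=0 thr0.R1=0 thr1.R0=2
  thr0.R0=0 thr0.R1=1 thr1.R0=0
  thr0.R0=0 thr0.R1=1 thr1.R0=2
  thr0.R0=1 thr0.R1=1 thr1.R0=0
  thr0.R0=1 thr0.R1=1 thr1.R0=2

missing: thr0.R0=0 thr0.R1=0 thr1.R0=0

outcome vector order: (thr0.R0,thr0.R1,thr1.R0)
TSO: 6 outcomes — {0/0/0 0/0/2 0/1/0 0/1/2 1/1/0 1/1/2}
TSO∖claimed = {0/0/0}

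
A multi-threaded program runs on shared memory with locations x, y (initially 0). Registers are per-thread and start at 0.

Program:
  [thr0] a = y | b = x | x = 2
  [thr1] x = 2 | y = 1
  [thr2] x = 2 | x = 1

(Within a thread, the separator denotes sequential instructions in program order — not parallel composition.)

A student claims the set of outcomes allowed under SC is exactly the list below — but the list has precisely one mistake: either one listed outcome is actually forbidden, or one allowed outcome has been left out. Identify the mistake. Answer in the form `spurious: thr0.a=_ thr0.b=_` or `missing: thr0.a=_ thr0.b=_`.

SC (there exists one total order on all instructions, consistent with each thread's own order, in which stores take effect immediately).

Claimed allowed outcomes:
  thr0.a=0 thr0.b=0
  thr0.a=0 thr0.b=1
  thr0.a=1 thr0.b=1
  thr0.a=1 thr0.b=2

missing: thr0.a=0 thr0.b=2

outcome vector order: (thr0.a,thr0.b)
SC: 5 outcomes — {<0 0>, <0 1>, <0 2>, <1 1>, <1 2>}
SC∖claimed = {<0 2>}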